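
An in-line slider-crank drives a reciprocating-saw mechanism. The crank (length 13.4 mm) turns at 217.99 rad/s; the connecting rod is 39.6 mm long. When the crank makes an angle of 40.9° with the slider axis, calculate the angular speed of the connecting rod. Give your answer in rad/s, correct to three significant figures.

57.2

ω = 218 rad/s
The rod makes angle φ with the slider axis where L sinφ = r sinθ; differentiating, L cosφ·φ̇ = r ω cosθ.
L cosφ = √(L² − r² sin²θ) = 0.038616 m.
|ω_rod| = r ω |cosθ| / √(L² − r² sin²θ) = 0.0134·218·0.75585/0.038616 = 57.176 rad/s.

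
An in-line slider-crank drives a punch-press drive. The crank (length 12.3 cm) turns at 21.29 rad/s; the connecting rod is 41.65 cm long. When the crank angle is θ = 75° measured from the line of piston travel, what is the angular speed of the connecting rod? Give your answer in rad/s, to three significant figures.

1.70

ω = 21.29 rad/s
The rod makes angle φ with the slider axis where L sinφ = r sinθ; differentiating, L cosφ·φ̇ = r ω cosθ.
L cosφ = √(L² − r² sin²θ) = 0.3992 m.
|ω_rod| = r ω |cosθ| / √(L² − r² sin²θ) = 0.123·21.29·0.25882/0.3992 = 1.6978 rad/s.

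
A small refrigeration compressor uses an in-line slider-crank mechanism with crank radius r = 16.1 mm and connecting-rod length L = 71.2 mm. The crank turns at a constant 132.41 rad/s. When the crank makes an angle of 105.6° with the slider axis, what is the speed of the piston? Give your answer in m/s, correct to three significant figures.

ω = 132.4 rad/s
For an in-line slider-crank, x = r cosθ + √(L² − r² sin²θ), so v = −rω sinθ·[1 + r cosθ/√(L² − r² sin²θ)].
With r = 0.0161 m, L = 0.0712 m, θ = 105.6°: √(L² − r² sin²θ) = 0.069491 m.
v = −0.0161·132.4·0.96316·[1 + 0.0161·-0.26892/0.069491] = -1.9253 m/s.
|v| = 1.9253 m/s.

1.93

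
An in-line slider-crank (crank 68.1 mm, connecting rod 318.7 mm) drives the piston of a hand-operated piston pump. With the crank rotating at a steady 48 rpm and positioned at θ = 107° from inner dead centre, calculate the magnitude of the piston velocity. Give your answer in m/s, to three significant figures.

ω = 2π·48/60 = 5.027 rad/s
For an in-line slider-crank, x = r cosθ + √(L² − r² sin²θ), so v = −rω sinθ·[1 + r cosθ/√(L² − r² sin²θ)].
With r = 0.0681 m, L = 0.3187 m, θ = 107°: √(L² − r² sin²θ) = 0.31198 m.
v = −0.0681·5.027·0.95630·[1 + 0.0681·-0.29237/0.31198] = -0.30646 m/s.
|v| = 0.30646 m/s.

0.306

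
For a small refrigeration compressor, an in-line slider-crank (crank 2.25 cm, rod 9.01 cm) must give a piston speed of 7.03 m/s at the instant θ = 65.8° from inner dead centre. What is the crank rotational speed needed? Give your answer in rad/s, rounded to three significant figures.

310

For an in-line slider-crank, |v_piston| = rω|sinθ|·[1 + r cosθ/√(L² − r² sin²θ)].
With r = 0.0225 m, L = 0.0901 m, θ = 65.8°: the bracketed kinematic factor |dx/dθ| = 0.02268 m.
ω = v/|dx/dθ| = 7.03/0.02268 = 309.96 rad/s.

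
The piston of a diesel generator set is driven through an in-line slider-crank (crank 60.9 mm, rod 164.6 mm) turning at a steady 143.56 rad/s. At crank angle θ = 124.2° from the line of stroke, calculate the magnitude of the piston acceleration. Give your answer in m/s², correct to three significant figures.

ω = 143.6 rad/s
x(θ) = r cosθ + √(L² − r² sin²θ); with ω constant, a = ω²·d²x/dθ².
d²x/dθ² = −r cosθ − r²(cos2θ)/√u − r⁴ sin²2θ/(4u^{3/2}),  u = L² − r² sin²θ = 0.0245561 m².
Substituting r = 0.0609 m, L = 0.1646 m, θ = 124.2°: d²x/dθ² = +0.042171 m.
a = ω²·d²x/dθ² = (143.6)²·(+0.042171) = +869.12 m/s²;  |a| = 869.12 m/s².

869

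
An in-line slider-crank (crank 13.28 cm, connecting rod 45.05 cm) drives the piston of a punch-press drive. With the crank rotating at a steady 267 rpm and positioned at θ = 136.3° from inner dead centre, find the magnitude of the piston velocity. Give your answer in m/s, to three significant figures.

2.01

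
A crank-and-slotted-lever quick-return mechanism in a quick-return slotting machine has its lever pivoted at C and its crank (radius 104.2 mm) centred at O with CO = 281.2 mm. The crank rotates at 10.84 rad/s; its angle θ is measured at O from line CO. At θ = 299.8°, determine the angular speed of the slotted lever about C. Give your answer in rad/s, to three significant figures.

ω = 10.84 rad/s
Crank pin A relative to C: A = (d + r cosθ, r sinθ); lever angle φ = atan2(r sinθ, d + r cosθ).
Differentiating tanφ: φ̇ = rω(d cosθ + r)/(d² + r² + 2dr cosθ).
d² + r² + 2dr cosθ = |CA|² = 0.119055 m²;  d cosθ + r = +0.24395 m.
|ω_lever| = |0.1042·10.84·+0.24395| / 0.119055 = 2.3145 rad/s.

2.31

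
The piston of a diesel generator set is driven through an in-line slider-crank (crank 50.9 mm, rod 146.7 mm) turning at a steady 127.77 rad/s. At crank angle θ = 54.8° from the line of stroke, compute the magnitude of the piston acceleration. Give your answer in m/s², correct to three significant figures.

387

ω = 127.8 rad/s
x(θ) = r cosθ + √(L² − r² sin²θ); with ω constant, a = ω²·d²x/dθ².
d²x/dθ² = −r cosθ − r²(cos2θ)/√u − r⁴ sin²2θ/(4u^{3/2}),  u = L² − r² sin²θ = 0.0197909 m².
Substituting r = 0.0509 m, L = 0.1467 m, θ = 54.8°: d²x/dθ² = -0.023698 m.
a = ω²·d²x/dθ² = (127.8)²·(-0.023698) = -386.87 m/s²;  |a| = 386.87 m/s².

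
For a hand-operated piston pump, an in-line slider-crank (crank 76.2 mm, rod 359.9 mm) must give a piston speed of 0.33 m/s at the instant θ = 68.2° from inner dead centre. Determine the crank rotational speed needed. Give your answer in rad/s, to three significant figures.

4.32

For an in-line slider-crank, |v_piston| = rω|sinθ|·[1 + r cosθ/√(L² − r² sin²θ)].
With r = 0.0762 m, L = 0.3599 m, θ = 68.2°: the bracketed kinematic factor |dx/dθ| = 0.076424 m.
ω = v/|dx/dθ| = 0.33/0.076424 = 4.318 rad/s.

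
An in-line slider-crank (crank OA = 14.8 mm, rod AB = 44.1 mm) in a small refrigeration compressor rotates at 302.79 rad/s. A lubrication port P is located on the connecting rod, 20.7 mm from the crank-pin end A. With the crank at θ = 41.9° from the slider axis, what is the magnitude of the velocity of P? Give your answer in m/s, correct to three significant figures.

ω = 302.8 rad/s.  Crank-pin speed |V_A| = rω = 4.4813 m/s, perpendicular to OA.
Rod angle: sinφ = −(r/L) sinθ ⇒ φ = -12.951°; ω_rod = −rω cosθ/√(L²−r²sin²θ) = -77.609 rad/s.
V_P = V_A + ω_rod × AP, with AP = 0.0207 m along the rod.
Components: V_Px = −rω sinθ − a·ω_rod·sinφ = -3.3528 m/s;  V_Py = rω cosθ + a·ω_rod·cosφ = +1.7698 m/s.
|V_P| = √(V_Px² + V_Py²) = 3.7913 m/s.

3.79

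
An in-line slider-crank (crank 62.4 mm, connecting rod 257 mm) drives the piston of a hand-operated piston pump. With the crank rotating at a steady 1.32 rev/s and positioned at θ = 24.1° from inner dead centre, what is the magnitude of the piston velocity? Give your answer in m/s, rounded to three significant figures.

ω = 2π·1.32 = 8.294 rad/s
For an in-line slider-crank, x = r cosθ + √(L² − r² sin²θ), so v = −rω sinθ·[1 + r cosθ/√(L² − r² sin²θ)].
With r = 0.0624 m, L = 0.257 m, θ = 24.1°: √(L² − r² sin²θ) = 0.25573 m.
v = −0.0624·8.294·0.40833·[1 + 0.0624·0.91283/0.25573] = -0.25839 m/s.
|v| = 0.25839 m/s.

0.258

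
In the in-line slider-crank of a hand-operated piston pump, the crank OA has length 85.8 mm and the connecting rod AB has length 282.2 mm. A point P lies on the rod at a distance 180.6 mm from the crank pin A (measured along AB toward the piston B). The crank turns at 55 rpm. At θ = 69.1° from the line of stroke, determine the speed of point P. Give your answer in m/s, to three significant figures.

ω = 5.76 rad/s.  Crank-pin speed |V_A| = rω = 0.49417 m/s, perpendicular to OA.
Rod angle: sinφ = −(r/L) sinθ ⇒ φ = -16.501°; ω_rod = −rω cosθ/√(L²−r²sin²θ) = -0.65153 rad/s.
V_P = V_A + ω_rod × AP, with AP = 0.1806 m along the rod.
Components: V_Px = −rω sinθ − a·ω_rod·sinφ = -0.49508 m/s;  V_Py = rω cosθ + a·ω_rod·cosφ = +0.063469 m/s.
|V_P| = √(V_Px² + V_Py²) = 0.49913 m/s.

0.499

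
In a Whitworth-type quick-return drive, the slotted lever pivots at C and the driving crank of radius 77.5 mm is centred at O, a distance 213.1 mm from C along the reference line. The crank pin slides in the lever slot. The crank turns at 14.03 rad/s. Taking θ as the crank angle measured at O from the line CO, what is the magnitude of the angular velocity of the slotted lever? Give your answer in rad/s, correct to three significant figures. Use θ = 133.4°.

ω = 14.03 rad/s
Crank pin A relative to C: A = (d + r cosθ, r sinθ); lever angle φ = atan2(r sinθ, d + r cosθ).
Differentiating tanφ: φ̇ = rω(d cosθ + r)/(d² + r² + 2dr cosθ).
d² + r² + 2dr cosθ = |CA|² = 0.028723 m²;  d cosθ + r = -0.068918 m.
|ω_lever| = |0.0775·14.03·-0.068918| / 0.028723 = 2.6089 rad/s.

2.61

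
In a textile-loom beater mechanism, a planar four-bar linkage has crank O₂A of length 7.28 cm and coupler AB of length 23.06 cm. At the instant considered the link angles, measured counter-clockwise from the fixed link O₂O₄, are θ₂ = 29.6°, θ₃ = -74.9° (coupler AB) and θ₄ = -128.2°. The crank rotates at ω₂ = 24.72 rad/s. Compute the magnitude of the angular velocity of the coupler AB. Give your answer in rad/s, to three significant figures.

3.68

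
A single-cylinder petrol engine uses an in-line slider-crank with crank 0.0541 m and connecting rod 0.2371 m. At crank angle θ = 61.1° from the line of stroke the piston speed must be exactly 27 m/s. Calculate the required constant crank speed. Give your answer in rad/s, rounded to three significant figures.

For an in-line slider-crank, |v_piston| = rω|sinθ|·[1 + r cosθ/√(L² − r² sin²θ)].
With r = 0.0541 m, L = 0.2371 m, θ = 61.1°: the bracketed kinematic factor |dx/dθ| = 0.052693 m.
ω = v/|dx/dθ| = 27/0.052693 = 512.4 rad/s.

512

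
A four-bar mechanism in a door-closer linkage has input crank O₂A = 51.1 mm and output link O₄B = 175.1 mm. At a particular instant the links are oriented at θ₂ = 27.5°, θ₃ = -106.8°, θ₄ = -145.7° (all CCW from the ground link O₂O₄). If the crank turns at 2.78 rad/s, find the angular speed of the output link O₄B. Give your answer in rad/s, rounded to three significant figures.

0.925

ω₂ = 2.78 rad/s
Differentiating the loop-closure r₂e^{iθ₂}+r₃e^{iθ₃}=r₁+r₄e^{iθ₄} gives r₂ω₂e^{iθ₂}+r₃ω₃e^{iθ₃}=r₄ω₄e^{iθ₄}.
Eliminating the other unknown: ω₄ = r₂ω₂ sin(θ₂−θ₃) / [r₄ sin(θ₄−θ₃)].
Numerator sine = +0.71569; denominator sine = -0.62796.
Result = 0.0511·2.78·(+0.71569) / (0.1751·(-0.62796)) = -0.92464 rad/s; magnitude 0.92464 rad/s.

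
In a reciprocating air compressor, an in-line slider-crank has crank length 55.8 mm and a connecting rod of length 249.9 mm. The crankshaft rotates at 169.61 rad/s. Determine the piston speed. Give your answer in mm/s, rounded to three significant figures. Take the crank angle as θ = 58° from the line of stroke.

ω = 169.6 rad/s
For an in-line slider-crank, x = r cosθ + √(L² − r² sin²θ), so v = −rω sinθ·[1 + r cosθ/√(L² − r² sin²θ)].
With r = 0.0558 m, L = 0.2499 m, θ = 58°: √(L² − r² sin²θ) = 0.24538 m.
v = −0.0558·169.6·0.84805·[1 + 0.0558·0.52992/0.24538] = -8.9933 m/s.
|v| = 8.9933 m/s = 8993.3 mm/s.

8990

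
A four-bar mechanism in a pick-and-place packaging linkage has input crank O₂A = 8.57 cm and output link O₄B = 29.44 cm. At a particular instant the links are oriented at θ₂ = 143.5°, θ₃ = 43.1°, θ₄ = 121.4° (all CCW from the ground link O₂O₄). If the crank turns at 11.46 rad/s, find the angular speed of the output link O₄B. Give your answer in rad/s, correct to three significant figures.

ω₂ = 11.46 rad/s
Differentiating the loop-closure r₂e^{iθ₂}+r₃e^{iθ₃}=r₁+r₄e^{iθ₄} gives r₂ω₂e^{iθ₂}+r₃ω₃e^{iθ₃}=r₄ω₄e^{iθ₄}.
Eliminating the other unknown: ω₄ = r₂ω₂ sin(θ₂−θ₃) / [r₄ sin(θ₄−θ₃)].
Numerator sine = +0.98357; denominator sine = +0.97922.
Result = 0.0857·11.46·(+0.98357) / (0.2944·(+0.97922)) = +3.3508 rad/s; magnitude 3.3508 rad/s.

3.35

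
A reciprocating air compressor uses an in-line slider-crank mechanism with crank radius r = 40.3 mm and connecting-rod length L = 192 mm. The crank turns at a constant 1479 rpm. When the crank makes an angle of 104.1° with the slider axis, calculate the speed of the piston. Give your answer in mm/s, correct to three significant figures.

5740

ω = 2π·1479/60 = 154.9 rad/s
For an in-line slider-crank, x = r cosθ + √(L² − r² sin²θ), so v = −rω sinθ·[1 + r cosθ/√(L² − r² sin²θ)].
With r = 0.0403 m, L = 0.192 m, θ = 104.1°: √(L² − r² sin²θ) = 0.18798 m.
v = −0.0403·154.9·0.96987·[1 + 0.0403·-0.24362/0.18798] = -5.7375 m/s.
|v| = 5.7375 m/s = 5737.5 mm/s.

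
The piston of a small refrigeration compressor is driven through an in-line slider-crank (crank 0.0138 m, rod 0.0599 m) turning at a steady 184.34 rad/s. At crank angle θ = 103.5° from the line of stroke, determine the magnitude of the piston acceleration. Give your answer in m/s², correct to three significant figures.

ω = 184.3 rad/s
x(θ) = r cosθ + √(L² − r² sin²θ); with ω constant, a = ω²·d²x/dθ².
d²x/dθ² = −r cosθ − r²(cos2θ)/√u − r⁴ sin²2θ/(4u^{3/2}),  u = L² − r² sin²θ = 0.00340795 m².
Substituting r = 0.0138 m, L = 0.0599 m, θ = 103.5°: d²x/dθ² = +0.0061188 m.
a = ω²·d²x/dθ² = (184.3)²·(+0.0061188) = +207.92 m/s²;  |a| = 207.92 m/s².

208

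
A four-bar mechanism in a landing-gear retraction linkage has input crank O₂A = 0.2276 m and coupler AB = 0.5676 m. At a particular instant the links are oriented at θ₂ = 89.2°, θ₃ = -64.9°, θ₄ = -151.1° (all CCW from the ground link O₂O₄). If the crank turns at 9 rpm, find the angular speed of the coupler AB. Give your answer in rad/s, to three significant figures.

ω₂ = 0.9425 rad/s (from 9 rpm).
Differentiating the loop-closure r₂e^{iθ₂}+r₃e^{iθ₃}=r₁+r₄e^{iθ₄} gives r₂ω₂e^{iθ₂}+r₃ω₃e^{iθ₃}=r₄ω₄e^{iθ₄}.
Eliminating the other unknown: ω₃ = r₂ω₂ sin(θ₄−θ₂) / [r₃ sin(θ₃−θ₄)].
Numerator sine = +0.86863; denominator sine = +0.99780.
Result = 0.2276·0.9425·(+0.86863) / (0.5676·(+0.99780)) = +0.329 rad/s; magnitude 0.329 rad/s.

0.329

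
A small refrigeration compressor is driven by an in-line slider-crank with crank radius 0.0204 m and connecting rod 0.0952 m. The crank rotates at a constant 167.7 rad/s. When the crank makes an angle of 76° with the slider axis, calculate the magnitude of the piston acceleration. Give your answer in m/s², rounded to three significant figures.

28.2

ω = 167.7 rad/s
x(θ) = r cosθ + √(L² − r² sin²θ); with ω constant, a = ω²·d²x/dθ².
d²x/dθ² = −r cosθ − r²(cos2θ)/√u − r⁴ sin²2θ/(4u^{3/2}),  u = L² − r² sin²θ = 0.00867124 m².
Substituting r = 0.0204 m, L = 0.0952 m, θ = 76°: d²x/dθ² = -0.001001 m.
a = ω²·d²x/dθ² = (167.7)²·(-0.001001) = -28.153 m/s²;  |a| = 28.153 m/s².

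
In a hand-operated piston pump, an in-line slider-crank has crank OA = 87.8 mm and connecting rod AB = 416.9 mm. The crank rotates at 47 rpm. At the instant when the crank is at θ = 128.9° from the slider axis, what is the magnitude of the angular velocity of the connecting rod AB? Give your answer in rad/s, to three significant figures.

ω = 4.922 rad/s (converted from 47 rpm).
The rod makes angle φ with the slider axis where L sinφ = r sinθ; differentiating, L cosφ·φ̇ = r ω cosθ.
L cosφ = √(L² − r² sin²θ) = 0.41126 m.
|ω_rod| = r ω |cosθ| / √(L² − r² sin²θ) = 0.0878·4.922·0.62796/0.41126 = 0.65984 rad/s.

0.660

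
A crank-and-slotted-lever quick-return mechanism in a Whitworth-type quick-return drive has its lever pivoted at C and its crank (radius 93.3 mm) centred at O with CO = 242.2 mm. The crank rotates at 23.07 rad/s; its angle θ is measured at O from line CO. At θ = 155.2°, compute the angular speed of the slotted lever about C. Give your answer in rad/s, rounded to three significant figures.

10.3

ω = 23.07 rad/s
Crank pin A relative to C: A = (d + r cosθ, r sinθ); lever angle φ = atan2(r sinθ, d + r cosθ).
Differentiating tanφ: φ̇ = rω(d cosθ + r)/(d² + r² + 2dr cosθ).
d² + r² + 2dr cosθ = |CA|² = 0.0263392 m²;  d cosθ + r = -0.12656 m.
|ω_lever| = |0.0933·23.07·-0.12656| / 0.0263392 = 10.343 rad/s.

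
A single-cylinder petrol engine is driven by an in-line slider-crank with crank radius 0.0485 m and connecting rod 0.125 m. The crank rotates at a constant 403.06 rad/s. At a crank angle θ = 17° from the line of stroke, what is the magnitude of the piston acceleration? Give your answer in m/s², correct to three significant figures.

ω = 403.1 rad/s
x(θ) = r cosθ + √(L² − r² sin²θ); with ω constant, a = ω²·d²x/dθ².
d²x/dθ² = −r cosθ − r²(cos2θ)/√u − r⁴ sin²2θ/(4u^{3/2}),  u = L² − r² sin²θ = 0.0154239 m².
Substituting r = 0.0485 m, L = 0.125 m, θ = 17°: d²x/dθ² = -0.062309 m.
a = ω²·d²x/dθ² = (403.1)²·(-0.062309) = -10123 m/s²;  |a| = 10123 m/s².

10100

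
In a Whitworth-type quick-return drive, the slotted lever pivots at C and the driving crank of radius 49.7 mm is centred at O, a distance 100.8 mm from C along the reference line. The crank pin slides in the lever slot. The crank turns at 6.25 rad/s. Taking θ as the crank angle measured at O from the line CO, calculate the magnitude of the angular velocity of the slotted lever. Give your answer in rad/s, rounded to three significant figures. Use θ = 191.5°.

5.42

ω = 6.25 rad/s
Crank pin A relative to C: A = (d + r cosθ, r sinθ); lever angle φ = atan2(r sinθ, d + r cosθ).
Differentiating tanφ: φ̇ = rω(d cosθ + r)/(d² + r² + 2dr cosθ).
d² + r² + 2dr cosθ = |CA|² = 0.00281235 m²;  d cosθ + r = -0.049076 m.
|ω_lever| = |0.0497·6.25·-0.049076| / 0.00281235 = 5.4205 rad/s.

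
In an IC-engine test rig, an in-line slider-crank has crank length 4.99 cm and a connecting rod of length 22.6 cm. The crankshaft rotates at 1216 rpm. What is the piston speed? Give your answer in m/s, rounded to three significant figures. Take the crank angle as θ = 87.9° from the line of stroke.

6.40

ω = 2π·1216/60 = 127.3 rad/s
For an in-line slider-crank, x = r cosθ + √(L² − r² sin²θ), so v = −rω sinθ·[1 + r cosθ/√(L² − r² sin²θ)].
With r = 0.0499 m, L = 0.226 m, θ = 87.9°: √(L² − r² sin²θ) = 0.22043 m.
v = −0.0499·127.3·0.99933·[1 + 0.0499·0.03664/0.22043] = -6.4026 m/s.
|v| = 6.4026 m/s.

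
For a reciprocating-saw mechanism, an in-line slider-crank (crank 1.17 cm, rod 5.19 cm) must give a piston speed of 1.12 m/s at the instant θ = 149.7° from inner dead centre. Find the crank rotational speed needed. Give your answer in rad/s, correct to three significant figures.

For an in-line slider-crank, |v_piston| = rω|sinθ|·[1 + r cosθ/√(L² − r² sin²θ)].
With r = 0.0117 m, L = 0.0519 m, θ = 149.7°: the bracketed kinematic factor |dx/dθ| = 0.0047465 m.
ω = v/|dx/dθ| = 1.12/0.0047465 = 235.96 rad/s.

236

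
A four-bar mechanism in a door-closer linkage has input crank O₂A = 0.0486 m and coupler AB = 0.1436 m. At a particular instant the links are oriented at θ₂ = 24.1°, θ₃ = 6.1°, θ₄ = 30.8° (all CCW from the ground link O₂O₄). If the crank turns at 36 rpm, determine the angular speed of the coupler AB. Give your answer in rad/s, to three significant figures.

0.356

ω₂ = 3.77 rad/s (from 36 rpm).
Differentiating the loop-closure r₂e^{iθ₂}+r₃e^{iθ₃}=r₁+r₄e^{iθ₄} gives r₂ω₂e^{iθ₂}+r₃ω₃e^{iθ₃}=r₄ω₄e^{iθ₄}.
Eliminating the other unknown: ω₃ = r₂ω₂ sin(θ₄−θ₂) / [r₃ sin(θ₃−θ₄)].
Numerator sine = +0.11667; denominator sine = -0.41787.
Result = 0.0486·3.77·(+0.11667) / (0.1436·(-0.41787)) = -0.35624 rad/s; magnitude 0.35624 rad/s.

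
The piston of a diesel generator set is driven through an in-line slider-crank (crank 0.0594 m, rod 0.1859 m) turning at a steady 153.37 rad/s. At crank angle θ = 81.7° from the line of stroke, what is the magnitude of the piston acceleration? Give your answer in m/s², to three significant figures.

ω = 153.4 rad/s
x(θ) = r cosθ + √(L² − r² sin²θ); with ω constant, a = ω²·d²x/dθ².
d²x/dθ² = −r cosθ − r²(cos2θ)/√u − r⁴ sin²2θ/(4u^{3/2}),  u = L² − r² sin²θ = 0.031104 m².
Substituting r = 0.0594 m, L = 0.1859 m, θ = 81.7°: d²x/dθ² = +0.010551 m.
a = ω²·d²x/dθ² = (153.4)²·(+0.010551) = +248.19 m/s²;  |a| = 248.19 m/s².

248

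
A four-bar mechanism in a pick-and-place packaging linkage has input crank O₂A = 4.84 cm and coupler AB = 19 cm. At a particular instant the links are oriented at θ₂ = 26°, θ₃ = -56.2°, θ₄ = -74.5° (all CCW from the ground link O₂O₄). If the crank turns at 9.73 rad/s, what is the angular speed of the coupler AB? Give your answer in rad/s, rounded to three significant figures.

7.76

ω₂ = 9.73 rad/s
Differentiating the loop-closure r₂e^{iθ₂}+r₃e^{iθ₃}=r₁+r₄e^{iθ₄} gives r₂ω₂e^{iθ₂}+r₃ω₃e^{iθ₃}=r₄ω₄e^{iθ₄}.
Eliminating the other unknown: ω₃ = r₂ω₂ sin(θ₄−θ₂) / [r₃ sin(θ₃−θ₄)].
Numerator sine = -0.98325; denominator sine = +0.31399.
Result = 0.0484·9.73·(-0.98325) / (0.19·(+0.31399)) = -7.7616 rad/s; magnitude 7.7616 rad/s.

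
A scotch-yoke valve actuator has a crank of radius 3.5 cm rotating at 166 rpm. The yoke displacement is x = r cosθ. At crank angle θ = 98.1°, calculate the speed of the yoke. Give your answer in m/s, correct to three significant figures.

0.602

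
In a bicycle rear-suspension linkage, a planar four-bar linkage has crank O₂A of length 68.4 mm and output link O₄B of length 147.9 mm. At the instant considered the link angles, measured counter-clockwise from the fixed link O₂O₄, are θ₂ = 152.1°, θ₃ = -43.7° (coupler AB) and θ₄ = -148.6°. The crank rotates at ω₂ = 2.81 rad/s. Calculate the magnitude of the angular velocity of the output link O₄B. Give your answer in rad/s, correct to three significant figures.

0.366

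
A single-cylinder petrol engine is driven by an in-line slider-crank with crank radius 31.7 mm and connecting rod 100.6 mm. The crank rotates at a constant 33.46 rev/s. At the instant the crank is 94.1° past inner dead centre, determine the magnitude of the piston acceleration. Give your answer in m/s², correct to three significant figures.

560

ω = 2π·33.5 = 210.2 rad/s
x(θ) = r cosθ + √(L² − r² sin²θ); with ω constant, a = ω²·d²x/dθ².
d²x/dθ² = −r cosθ − r²(cos2θ)/√u − r⁴ sin²2θ/(4u^{3/2}),  u = L² − r² sin²θ = 0.00912061 m².
Substituting r = 0.0317 m, L = 0.1006 m, θ = 94.1°: d²x/dθ² = +0.012675 m.
a = ω²·d²x/dθ² = (210.2)²·(+0.012675) = +560.23 m/s²;  |a| = 560.23 m/s².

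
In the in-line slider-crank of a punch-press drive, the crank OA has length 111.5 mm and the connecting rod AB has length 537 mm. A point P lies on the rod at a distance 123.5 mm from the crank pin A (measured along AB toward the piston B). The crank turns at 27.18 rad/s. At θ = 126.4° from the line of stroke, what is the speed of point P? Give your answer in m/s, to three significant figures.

2.74

ω = 27.18 rad/s.  Crank-pin speed |V_A| = rω = 3.0306 m/s, perpendicular to OA.
Rod angle: sinφ = −(r/L) sinθ ⇒ φ = -9.621°; ω_rod = −rω cosθ/√(L²−r²sin²θ) = +3.3967 rad/s.
V_P = V_A + ω_rod × AP, with AP = 0.1235 m along the rod.
Components: V_Px = −rω sinθ − a·ω_rod·sinφ = -2.3692 m/s;  V_Py = rω cosθ + a·ω_rod·cosφ = -1.3848 m/s.
|V_P| = √(V_Px² + V_Py²) = 2.7442 m/s.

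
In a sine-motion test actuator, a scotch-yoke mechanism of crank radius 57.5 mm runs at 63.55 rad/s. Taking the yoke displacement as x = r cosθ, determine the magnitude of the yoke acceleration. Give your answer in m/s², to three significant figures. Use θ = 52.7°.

ω = 63.55 rad/s
x = r cosθ ⇒ ẍ = −rω² cosθ (ω constant).
|a| = rω²|cosθ| = 0.0575·(63.55)²·|cos 52.7°| = 140.72 m/s².

141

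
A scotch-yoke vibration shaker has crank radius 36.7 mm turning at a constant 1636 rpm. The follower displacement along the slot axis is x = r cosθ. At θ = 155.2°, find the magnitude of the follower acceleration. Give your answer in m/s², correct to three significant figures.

ω = 171.3 rad/s (from 1636 rpm).
x = r cosθ ⇒ ẍ = −rω² cosθ (ω constant).
|a| = rω²|cosθ| = 0.0367·(171.3)²·|cos 155.2°| = 977.84 m/s².

978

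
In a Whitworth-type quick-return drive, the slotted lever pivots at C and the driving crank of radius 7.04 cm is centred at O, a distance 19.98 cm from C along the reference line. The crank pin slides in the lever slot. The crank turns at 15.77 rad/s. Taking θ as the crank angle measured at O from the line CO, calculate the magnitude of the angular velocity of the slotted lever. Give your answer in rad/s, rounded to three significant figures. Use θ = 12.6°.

4.07

ω = 15.77 rad/s
Crank pin A relative to C: A = (d + r cosθ, r sinθ); lever angle φ = atan2(r sinθ, d + r cosθ).
Differentiating tanφ: φ̇ = rω(d cosθ + r)/(d² + r² + 2dr cosθ).
d² + r² + 2dr cosθ = |CA|² = 0.0723305 m²;  d cosθ + r = +0.26539 m.
|ω_lever| = |0.0704·15.77·+0.26539| / 0.0723305 = 4.0735 rad/s.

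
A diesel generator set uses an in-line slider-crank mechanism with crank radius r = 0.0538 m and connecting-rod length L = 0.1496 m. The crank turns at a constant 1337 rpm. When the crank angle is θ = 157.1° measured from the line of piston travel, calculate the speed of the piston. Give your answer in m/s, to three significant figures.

ω = 2π·1337/60 = 140 rad/s
For an in-line slider-crank, x = r cosθ + √(L² − r² sin²θ), so v = −rω sinθ·[1 + r cosθ/√(L² − r² sin²θ)].
With r = 0.0538 m, L = 0.1496 m, θ = 157.1°: √(L² − r² sin²θ) = 0.14813 m.
v = −0.0538·140·0.38912·[1 + 0.0538·-0.92119/0.14813] = -1.9504 m/s.
|v| = 1.9504 m/s.

1.95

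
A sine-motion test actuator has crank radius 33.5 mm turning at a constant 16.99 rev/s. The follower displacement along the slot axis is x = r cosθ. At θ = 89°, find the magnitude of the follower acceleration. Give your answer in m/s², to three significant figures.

6.66

ω = 106.8 rad/s (from 16.99 rev/s).
x = r cosθ ⇒ ẍ = −rω² cosθ (ω constant).
|a| = rω²|cosθ| = 0.0335·(106.8)²·|cos 89°| = 6.6626 m/s².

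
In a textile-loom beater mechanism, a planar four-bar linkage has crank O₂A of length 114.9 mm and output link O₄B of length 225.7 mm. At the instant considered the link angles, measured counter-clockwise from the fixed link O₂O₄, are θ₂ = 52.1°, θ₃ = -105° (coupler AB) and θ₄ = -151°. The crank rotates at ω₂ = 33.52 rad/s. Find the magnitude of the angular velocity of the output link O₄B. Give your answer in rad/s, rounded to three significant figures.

9.23

ω₂ = 33.52 rad/s
Differentiating the loop-closure r₂e^{iθ₂}+r₃e^{iθ₃}=r₁+r₄e^{iθ₄} gives r₂ω₂e^{iθ₂}+r₃ω₃e^{iθ₃}=r₄ω₄e^{iθ₄}.
Eliminating the other unknown: ω₄ = r₂ω₂ sin(θ₂−θ₃) / [r₄ sin(θ₄−θ₃)].
Numerator sine = +0.38912; denominator sine = -0.71934.
Result = 0.1149·33.52·(+0.38912) / (0.2257·(-0.71934)) = -9.2309 rad/s; magnitude 9.2309 rad/s.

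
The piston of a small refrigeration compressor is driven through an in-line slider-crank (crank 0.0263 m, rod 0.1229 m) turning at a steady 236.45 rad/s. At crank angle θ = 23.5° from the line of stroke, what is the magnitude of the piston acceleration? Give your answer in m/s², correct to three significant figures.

ω = 236.4 rad/s
x(θ) = r cosθ + √(L² − r² sin²θ); with ω constant, a = ω²·d²x/dθ².
d²x/dθ² = −r cosθ − r²(cos2θ)/√u − r⁴ sin²2θ/(4u^{3/2}),  u = L² − r² sin²θ = 0.0149944 m².
Substituting r = 0.0263 m, L = 0.1229 m, θ = 23.5°: d²x/dθ² = -0.028006 m.
a = ω²·d²x/dθ² = (236.4)²·(-0.028006) = -1565.8 m/s²;  |a| = 1565.8 m/s².

1570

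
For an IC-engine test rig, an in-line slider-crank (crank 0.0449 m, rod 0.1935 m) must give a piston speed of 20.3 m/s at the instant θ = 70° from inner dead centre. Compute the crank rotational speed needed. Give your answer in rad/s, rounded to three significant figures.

For an in-line slider-crank, |v_piston| = rω|sinθ|·[1 + r cosθ/√(L² − r² sin²θ)].
With r = 0.0449 m, L = 0.1935 m, θ = 70°: the bracketed kinematic factor |dx/dθ| = 0.045623 m.
ω = v/|dx/dθ| = 20.3/0.045623 = 444.95 rad/s.

445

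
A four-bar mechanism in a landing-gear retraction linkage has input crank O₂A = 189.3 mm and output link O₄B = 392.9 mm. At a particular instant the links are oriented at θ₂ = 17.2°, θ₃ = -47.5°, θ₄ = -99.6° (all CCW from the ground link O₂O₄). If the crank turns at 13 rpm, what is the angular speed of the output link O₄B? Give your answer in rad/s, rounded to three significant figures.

0.751

ω₂ = 1.361 rad/s (from 13 rpm).
Differentiating the loop-closure r₂e^{iθ₂}+r₃e^{iθ₃}=r₁+r₄e^{iθ₄} gives r₂ω₂e^{iθ₂}+r₃ω₃e^{iθ₃}=r₄ω₄e^{iθ₄}.
Eliminating the other unknown: ω₄ = r₂ω₂ sin(θ₂−θ₃) / [r₄ sin(θ₄−θ₃)].
Numerator sine = +0.90408; denominator sine = -0.78908.
Result = 0.1893·1.361·(+0.90408) / (0.3929·(-0.78908)) = -0.75149 rad/s; magnitude 0.75149 rad/s.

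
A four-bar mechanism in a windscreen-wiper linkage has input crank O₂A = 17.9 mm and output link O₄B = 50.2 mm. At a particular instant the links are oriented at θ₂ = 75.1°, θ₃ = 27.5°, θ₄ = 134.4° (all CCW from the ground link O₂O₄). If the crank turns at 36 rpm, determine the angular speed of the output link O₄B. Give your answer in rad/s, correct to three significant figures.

ω₂ = 3.77 rad/s (from 36 rpm).
Differentiating the loop-closure r₂e^{iθ₂}+r₃e^{iθ₃}=r₁+r₄e^{iθ₄} gives r₂ω₂e^{iθ₂}+r₃ω₃e^{iθ₃}=r₄ω₄e^{iθ₄}.
Eliminating the other unknown: ω₄ = r₂ω₂ sin(θ₂−θ₃) / [r₄ sin(θ₄−θ₃)].
Numerator sine = +0.73846; denominator sine = +0.95681.
Result = 0.0179·3.77·(+0.73846) / (0.0502·(+0.95681)) = +1.0375 rad/s; magnitude 1.0375 rad/s.

1.04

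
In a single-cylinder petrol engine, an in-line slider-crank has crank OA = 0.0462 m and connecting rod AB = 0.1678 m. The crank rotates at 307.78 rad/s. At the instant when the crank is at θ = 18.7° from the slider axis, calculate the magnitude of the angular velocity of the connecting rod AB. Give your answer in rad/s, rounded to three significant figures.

80.6

ω = 307.8 rad/s
The rod makes angle φ with the slider axis where L sinφ = r sinθ; differentiating, L cosφ·φ̇ = r ω cosθ.
L cosφ = √(L² − r² sin²θ) = 0.16714 m.
|ω_rod| = r ω |cosθ| / √(L² − r² sin²θ) = 0.0462·307.8·0.94721/0.16714 = 80.582 rad/s.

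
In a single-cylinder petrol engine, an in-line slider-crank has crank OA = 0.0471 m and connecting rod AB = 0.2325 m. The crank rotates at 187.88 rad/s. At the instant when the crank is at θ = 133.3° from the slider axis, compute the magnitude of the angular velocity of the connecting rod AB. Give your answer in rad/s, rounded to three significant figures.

ω = 187.9 rad/s
The rod makes angle φ with the slider axis where L sinφ = r sinθ; differentiating, L cosφ·φ̇ = r ω cosθ.
L cosφ = √(L² − r² sin²θ) = 0.22996 m.
|ω_rod| = r ω |cosθ| / √(L² − r² sin²θ) = 0.0471·187.9·0.68582/0.22996 = 26.391 rad/s.

26.4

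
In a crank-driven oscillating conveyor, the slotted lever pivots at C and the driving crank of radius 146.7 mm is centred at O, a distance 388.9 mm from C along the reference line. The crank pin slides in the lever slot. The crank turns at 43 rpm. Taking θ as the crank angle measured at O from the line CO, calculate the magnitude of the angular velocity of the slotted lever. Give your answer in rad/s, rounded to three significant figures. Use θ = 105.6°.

ω = 4.503 rad/s (from 43 rpm).
Crank pin A relative to C: A = (d + r cosθ, r sinθ); lever angle φ = atan2(r sinθ, d + r cosθ).
Differentiating tanφ: φ̇ = rω(d cosθ + r)/(d² + r² + 2dr cosθ).
d² + r² + 2dr cosθ = |CA|² = 0.142079 m²;  d cosθ + r = +0.042117 m.
|ω_lever| = |0.1467·4.503·+0.042117| / 0.142079 = 0.19582 rad/s.

0.196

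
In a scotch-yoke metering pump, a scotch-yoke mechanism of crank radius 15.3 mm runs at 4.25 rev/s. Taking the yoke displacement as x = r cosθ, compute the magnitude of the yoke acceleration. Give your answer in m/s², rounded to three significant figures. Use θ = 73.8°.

ω = 26.7 rad/s (from 4.25 rev/s).
x = r cosθ ⇒ ẍ = −rω² cosθ (ω constant).
|a| = rω²|cosθ| = 0.0153·(26.7)²·|cos 73.8°| = 3.0438 m/s².

3.04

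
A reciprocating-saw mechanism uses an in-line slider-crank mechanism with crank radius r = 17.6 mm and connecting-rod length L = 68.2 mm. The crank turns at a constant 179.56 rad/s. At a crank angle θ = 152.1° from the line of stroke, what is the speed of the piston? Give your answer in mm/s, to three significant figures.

1140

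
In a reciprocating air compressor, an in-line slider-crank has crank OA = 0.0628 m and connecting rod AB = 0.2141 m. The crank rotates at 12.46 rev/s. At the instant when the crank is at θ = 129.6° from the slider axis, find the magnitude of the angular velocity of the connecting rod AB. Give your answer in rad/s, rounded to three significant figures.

15.0

ω = 78.29 rad/s (converted from 12.46 rev/s).
The rod makes angle φ with the slider axis where L sinφ = r sinθ; differentiating, L cosφ·φ̇ = r ω cosθ.
L cosφ = √(L² − r² sin²θ) = 0.20856 m.
|ω_rod| = r ω |cosθ| / √(L² − r² sin²θ) = 0.0628·78.29·0.63742/0.20856 = 15.026 rad/s.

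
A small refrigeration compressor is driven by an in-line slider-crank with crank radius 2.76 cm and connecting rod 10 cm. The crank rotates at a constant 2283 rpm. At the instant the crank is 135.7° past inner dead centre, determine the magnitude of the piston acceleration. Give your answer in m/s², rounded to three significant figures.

ω = 2π·2283/60 = 239.1 rad/s
x(θ) = r cosθ + √(L² − r² sin²θ); with ω constant, a = ω²·d²x/dθ².
d²x/dθ² = −r cosθ − r²(cos2θ)/√u − r⁴ sin²2θ/(4u^{3/2}),  u = L² − r² sin²θ = 0.00962843 m².
Substituting r = 0.0276 m, L = 0.1 m, θ = 135.7°: d²x/dθ² = +0.01941 m.
a = ω²·d²x/dθ² = (239.1)²·(+0.01941) = +1109.4 m/s²;  |a| = 1109.4 m/s².

1110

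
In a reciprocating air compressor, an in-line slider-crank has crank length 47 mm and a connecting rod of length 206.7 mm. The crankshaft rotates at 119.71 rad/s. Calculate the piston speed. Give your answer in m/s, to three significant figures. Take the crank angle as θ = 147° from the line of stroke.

2.48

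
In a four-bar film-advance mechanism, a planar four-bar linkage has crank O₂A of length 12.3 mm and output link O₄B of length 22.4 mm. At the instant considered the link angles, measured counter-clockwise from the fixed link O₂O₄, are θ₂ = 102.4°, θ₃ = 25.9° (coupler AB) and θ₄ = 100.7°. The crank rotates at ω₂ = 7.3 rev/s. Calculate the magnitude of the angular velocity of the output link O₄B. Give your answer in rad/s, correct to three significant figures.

ω₂ = 45.87 rad/s (from 7.3 rev/s).
Differentiating the loop-closure r₂e^{iθ₂}+r₃e^{iθ₃}=r₁+r₄e^{iθ₄} gives r₂ω₂e^{iθ₂}+r₃ω₃e^{iθ₃}=r₄ω₄e^{iθ₄}.
Eliminating the other unknown: ω₄ = r₂ω₂ sin(θ₂−θ₃) / [r₄ sin(θ₄−θ₃)].
Numerator sine = +0.97237; denominator sine = +0.96502.
Result = 0.0123·45.87·(+0.97237) / (0.0224·(+0.96502)) = +25.378 rad/s; magnitude 25.378 rad/s.

25.4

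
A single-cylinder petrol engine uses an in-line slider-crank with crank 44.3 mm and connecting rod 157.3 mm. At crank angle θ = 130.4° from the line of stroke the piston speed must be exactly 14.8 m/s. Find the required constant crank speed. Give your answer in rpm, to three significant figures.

5150

For an in-line slider-crank, |v_piston| = rω|sinθ|·[1 + r cosθ/√(L² − r² sin²θ)].
With r = 0.0443 m, L = 0.1573 m, θ = 130.4°: the bracketed kinematic factor |dx/dθ| = 0.027432 m.
ω = v/|dx/dθ| = 14.8/0.027432 = 539.52 rad/s.
N = 60ω/(2π) = 5152.1 rpm.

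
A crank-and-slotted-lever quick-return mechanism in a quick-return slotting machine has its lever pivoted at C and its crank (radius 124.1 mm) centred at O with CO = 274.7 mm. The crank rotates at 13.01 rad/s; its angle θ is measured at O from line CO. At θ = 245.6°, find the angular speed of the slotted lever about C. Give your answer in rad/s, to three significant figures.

0.273

ω = 13.01 rad/s
Crank pin A relative to C: A = (d + r cosθ, r sinθ); lever angle φ = atan2(r sinθ, d + r cosθ).
Differentiating tanφ: φ̇ = rω(d cosθ + r)/(d² + r² + 2dr cosθ).
d² + r² + 2dr cosθ = |CA|² = 0.0626952 m²;  d cosθ + r = +0.01062 m.
|ω_lever| = |0.1241·13.01·+0.01062| / 0.0626952 = 0.27349 rad/s.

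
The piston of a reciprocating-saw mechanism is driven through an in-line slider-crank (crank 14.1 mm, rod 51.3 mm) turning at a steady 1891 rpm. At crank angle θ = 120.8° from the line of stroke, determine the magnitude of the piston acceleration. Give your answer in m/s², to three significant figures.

ω = 2π·1891/60 = 198 rad/s
x(θ) = r cosθ + √(L² − r² sin²θ); with ω constant, a = ω²·d²x/dθ².
d²x/dθ² = −r cosθ − r²(cos2θ)/√u − r⁴ sin²2θ/(4u^{3/2}),  u = L² − r² sin²θ = 0.00248501 m².
Substituting r = 0.0141 m, L = 0.0513 m, θ = 120.8°: d²x/dθ² = +0.009055 m.
a = ω²·d²x/dθ² = (198)²·(+0.009055) = +355.08 m/s²;  |a| = 355.08 m/s².

355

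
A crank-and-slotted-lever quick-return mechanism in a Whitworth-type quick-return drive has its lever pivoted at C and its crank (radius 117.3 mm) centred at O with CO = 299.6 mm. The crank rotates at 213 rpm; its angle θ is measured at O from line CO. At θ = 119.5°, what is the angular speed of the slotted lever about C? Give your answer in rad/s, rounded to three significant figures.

1.15

ω = 22.31 rad/s (from 213 rpm).
Crank pin A relative to C: A = (d + r cosθ, r sinθ); lever angle φ = atan2(r sinθ, d + r cosθ).
Differentiating tanφ: φ̇ = rω(d cosθ + r)/(d² + r² + 2dr cosθ).
d² + r² + 2dr cosθ = |CA|² = 0.0689089 m²;  d cosθ + r = -0.03023 m.
|ω_lever| = |0.1173·22.31·-0.03023| / 0.0689089 = 1.1478 rad/s.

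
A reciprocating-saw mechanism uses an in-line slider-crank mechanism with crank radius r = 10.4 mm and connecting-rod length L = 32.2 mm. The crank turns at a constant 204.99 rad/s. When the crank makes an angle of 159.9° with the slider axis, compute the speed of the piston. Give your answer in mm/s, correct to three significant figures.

509

ω = 205 rad/s
For an in-line slider-crank, x = r cosθ + √(L² − r² sin²θ), so v = −rω sinθ·[1 + r cosθ/√(L² − r² sin²θ)].
With r = 0.0104 m, L = 0.0322 m, θ = 159.9°: √(L² − r² sin²θ) = 0.032001 m.
v = −0.0104·205·0.34366·[1 + 0.0104·-0.93909/0.032001] = -0.50905 m/s.
|v| = 0.50905 m/s = 509.05 mm/s.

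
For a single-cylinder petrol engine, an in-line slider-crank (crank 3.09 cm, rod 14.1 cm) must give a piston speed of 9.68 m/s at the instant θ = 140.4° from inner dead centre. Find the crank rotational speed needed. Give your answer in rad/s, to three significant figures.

For an in-line slider-crank, |v_piston| = rω|sinθ|·[1 + r cosθ/√(L² − r² sin²θ)].
With r = 0.0309 m, L = 0.141 m, θ = 140.4°: the bracketed kinematic factor |dx/dθ| = 0.016338 m.
ω = v/|dx/dθ| = 9.68/0.016338 = 592.5 rad/s.

592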